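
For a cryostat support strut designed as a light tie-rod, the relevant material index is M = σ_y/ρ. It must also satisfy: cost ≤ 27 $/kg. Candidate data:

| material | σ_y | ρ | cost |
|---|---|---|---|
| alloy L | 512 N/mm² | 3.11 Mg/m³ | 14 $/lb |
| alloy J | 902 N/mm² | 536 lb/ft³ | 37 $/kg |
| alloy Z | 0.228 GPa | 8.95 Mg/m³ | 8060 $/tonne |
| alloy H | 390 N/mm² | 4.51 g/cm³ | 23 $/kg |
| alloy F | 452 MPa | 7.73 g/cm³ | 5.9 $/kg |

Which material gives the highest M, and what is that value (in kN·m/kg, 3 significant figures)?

alloy H, M = 86.5 kN·m/kg

Screen on constraints: cost ≤ 27 $/kg. Survivors: alloy Z, alloy H, alloy F.
Convert each candidate to consistent units, then evaluate M:
  alloy Z: σ_y = 228.0 MPa, ρ = 8950 kg/m³
  alloy H: σ_y = 390.0 MPa, ρ = 4510 kg/m³
  alloy F: σ_y = 452.0 MPa, ρ = 7730 kg/m³
  alloy H: M = 86.5 kN·m/kg
  alloy F: M = 58.5 kN·m/kg
  alloy Z: M = 25.5 kN·m/kg
The maximum is for alloy H.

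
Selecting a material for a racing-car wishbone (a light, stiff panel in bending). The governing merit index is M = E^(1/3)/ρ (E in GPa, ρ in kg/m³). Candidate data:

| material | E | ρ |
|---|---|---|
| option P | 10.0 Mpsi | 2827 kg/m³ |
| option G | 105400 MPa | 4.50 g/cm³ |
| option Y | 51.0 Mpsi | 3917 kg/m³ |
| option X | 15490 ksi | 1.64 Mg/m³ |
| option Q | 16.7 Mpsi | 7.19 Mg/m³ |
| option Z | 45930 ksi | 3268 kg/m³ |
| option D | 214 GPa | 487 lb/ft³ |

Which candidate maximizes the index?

option X

Normalizing units and computing the index:
  option P: E = 68.95 GPa, ρ = 2827 kg/m³
  option G: E = 105.4 GPa, ρ = 4500 kg/m³
  option Y: E = 351.6 GPa, ρ = 3917 kg/m³
  option X: E = 106.8 GPa, ρ = 1640 kg/m³
  option Q: E = 115.1 GPa, ρ = 7190 kg/m³
  option Z: E = 316.7 GPa, ρ = 3268 kg/m³
  option D: E = 214.0 GPa, ρ = 7801 kg/m³
  option X: M = 2.89×10⁻³
  option Z: M = 2.09×10⁻³
  option Y: M = 1.80×10⁻³
  option P: M = 1.45×10⁻³
  option G: M = 1.05×10⁻³
  option D: M = 0.767×10⁻³
  option Q: M = 0.677×10⁻³
The maximum is for option X.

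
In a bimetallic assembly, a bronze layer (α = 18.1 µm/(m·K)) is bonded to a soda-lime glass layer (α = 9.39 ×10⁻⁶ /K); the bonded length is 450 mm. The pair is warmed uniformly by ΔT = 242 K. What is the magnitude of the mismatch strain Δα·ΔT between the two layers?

2.11×10⁻³

Δα = |18.1 − 9.39|×10⁻⁶/K = 8.71×10⁻⁶/K.
Mismatch strain = Δα·ΔT = 8.71×10⁻⁶ × 242.0 = 2.11×10⁻³.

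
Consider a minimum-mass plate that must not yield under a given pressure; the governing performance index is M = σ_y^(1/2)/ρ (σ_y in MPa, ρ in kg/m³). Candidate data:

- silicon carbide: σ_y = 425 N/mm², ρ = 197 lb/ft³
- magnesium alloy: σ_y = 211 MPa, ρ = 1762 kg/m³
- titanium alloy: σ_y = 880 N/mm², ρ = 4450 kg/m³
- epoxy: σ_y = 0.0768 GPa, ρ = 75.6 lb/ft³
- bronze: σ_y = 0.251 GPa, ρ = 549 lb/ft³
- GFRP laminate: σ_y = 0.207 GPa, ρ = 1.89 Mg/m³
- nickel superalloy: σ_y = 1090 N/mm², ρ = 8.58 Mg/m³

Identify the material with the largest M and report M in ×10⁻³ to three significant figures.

magnesium alloy, M = 8.24×10⁻³

Convert each candidate to consistent units, then evaluate M:
  silicon carbide: σ_y = 425.0 MPa, ρ = 3156 kg/m³
  magnesium alloy: σ_y = 211.0 MPa, ρ = 1762 kg/m³
  titanium alloy: σ_y = 880.0 MPa, ρ = 4450 kg/m³
  epoxy: σ_y = 76.80 MPa, ρ = 1211 kg/m³
  bronze: σ_y = 251.0 MPa, ρ = 8794 kg/m³
  GFRP laminate: σ_y = 207.0 MPa, ρ = 1890 kg/m³
  nickel superalloy: σ_y = 1090 MPa, ρ = 8580 kg/m³
  magnesium alloy: M = 8.24×10⁻³
  GFRP laminate: M = 7.61×10⁻³
  epoxy: M = 7.24×10⁻³
  titanium alloy: M = 6.67×10⁻³
  silicon carbide: M = 6.53×10⁻³
  nickel superalloy: M = 3.85×10⁻³
  bronze: M = 1.80×10⁻³
Magnesium alloy ranks first.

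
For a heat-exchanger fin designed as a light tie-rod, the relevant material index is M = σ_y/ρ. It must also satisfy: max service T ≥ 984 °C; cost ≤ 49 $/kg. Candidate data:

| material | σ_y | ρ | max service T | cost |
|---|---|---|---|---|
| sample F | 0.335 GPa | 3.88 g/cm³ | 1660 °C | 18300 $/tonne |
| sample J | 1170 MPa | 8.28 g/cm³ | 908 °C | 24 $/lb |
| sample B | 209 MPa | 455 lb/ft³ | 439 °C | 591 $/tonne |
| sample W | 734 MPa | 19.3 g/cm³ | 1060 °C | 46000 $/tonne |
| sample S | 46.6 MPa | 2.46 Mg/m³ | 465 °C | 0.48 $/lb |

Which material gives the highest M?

sample F

Screen on constraints: max service T ≥ 984 °C; cost ≤ 49 $/kg. Survivors: sample F, sample W.
After converting to SI:
  sample F: σ_y = 335.0 MPa, ρ = 3880 kg/m³
  sample W: σ_y = 734.0 MPa, ρ = 19300 kg/m³
  sample F: M = 86.3 kN·m/kg
  sample W: M = 38.0 kN·m/kg
Sample F has the largest M.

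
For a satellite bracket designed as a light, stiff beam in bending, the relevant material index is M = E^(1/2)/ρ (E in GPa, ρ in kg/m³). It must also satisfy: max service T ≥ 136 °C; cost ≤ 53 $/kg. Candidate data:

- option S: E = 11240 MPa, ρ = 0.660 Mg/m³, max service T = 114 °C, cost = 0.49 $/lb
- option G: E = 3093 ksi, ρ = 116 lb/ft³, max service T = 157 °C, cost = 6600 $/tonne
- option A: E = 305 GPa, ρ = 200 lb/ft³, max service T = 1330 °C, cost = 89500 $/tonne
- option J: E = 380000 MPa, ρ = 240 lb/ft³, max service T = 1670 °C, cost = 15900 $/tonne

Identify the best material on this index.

Screen on constraints: max service T ≥ 136 °C; cost ≤ 53 $/kg. Survivors: option G, option J.
After converting to SI:
  option G: E = 21.33 GPa, ρ = 1858 kg/m³
  option J: E = 380.0 GPa, ρ = 3844 kg/m³
  option J: M = 5.07×10⁻³
  option G: M = 2.49×10⁻³
The maximum is for option J.

option J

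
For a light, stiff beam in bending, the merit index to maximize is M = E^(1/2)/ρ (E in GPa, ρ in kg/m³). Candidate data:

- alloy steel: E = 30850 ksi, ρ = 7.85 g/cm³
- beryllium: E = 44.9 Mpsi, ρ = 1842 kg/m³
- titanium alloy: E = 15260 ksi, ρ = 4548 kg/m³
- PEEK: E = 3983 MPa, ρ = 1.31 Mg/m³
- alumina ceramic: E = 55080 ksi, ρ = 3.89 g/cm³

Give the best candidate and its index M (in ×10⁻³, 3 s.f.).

Convert each candidate to consistent units, then evaluate M:
  alloy steel: E = 212.7 GPa, ρ = 7850 kg/m³
  beryllium: E = 309.6 GPa, ρ = 1842 kg/m³
  titanium alloy: E = 105.2 GPa, ρ = 4548 kg/m³
  PEEK: E = 3.983 GPa, ρ = 1310 kg/m³
  alumina ceramic: E = 379.8 GPa, ρ = 3890 kg/m³
  beryllium: M = 9.55×10⁻³
  alumina ceramic: M = 5.01×10⁻³
  titanium alloy: M = 2.26×10⁻³
  alloy steel: M = 1.86×10⁻³
  PEEK: M = 1.52×10⁻³
Highest index: beryllium.

beryllium, M = 9.55×10⁻³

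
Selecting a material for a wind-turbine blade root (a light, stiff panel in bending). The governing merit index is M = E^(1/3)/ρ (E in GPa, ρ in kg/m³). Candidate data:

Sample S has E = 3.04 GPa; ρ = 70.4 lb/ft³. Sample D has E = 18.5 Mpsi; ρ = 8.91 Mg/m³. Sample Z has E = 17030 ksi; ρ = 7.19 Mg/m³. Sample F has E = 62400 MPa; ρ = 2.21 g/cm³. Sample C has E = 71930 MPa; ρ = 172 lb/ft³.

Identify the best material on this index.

Putting every candidate on a common basis:
  sample S: E = 3.040 GPa, ρ = 1128 kg/m³
  sample D: E = 127.6 GPa, ρ = 8910 kg/m³
  sample Z: E = 117.4 GPa, ρ = 7190 kg/m³
  sample F: E = 62.40 GPa, ρ = 2210 kg/m³
  sample C: E = 71.93 GPa, ρ = 2755 kg/m³
  sample F: M = 1.79×10⁻³
  sample C: M = 1.51×10⁻³
  sample S: M = 1.28×10⁻³
  sample Z: M = 0.681×10⁻³
  sample D: M = 0.565×10⁻³
The maximum is for sample F.

sample F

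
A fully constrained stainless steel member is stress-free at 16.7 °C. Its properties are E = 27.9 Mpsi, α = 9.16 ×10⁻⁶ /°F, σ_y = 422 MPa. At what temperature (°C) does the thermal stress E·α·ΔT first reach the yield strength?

150 °C

E = 27.9 Mpsi = 192.4 GPa.
α = 9.16×10⁻⁶/°F × 9/5 = 16.5×10⁻⁶/K.
E·α·ΔT = 422.0 MPa ⇒ ΔT = 422.0 / (192.4×10³ × 16.5×10⁻⁶) = 133.1 K.
T = 16.7 + 133.1 = 149.8 °C.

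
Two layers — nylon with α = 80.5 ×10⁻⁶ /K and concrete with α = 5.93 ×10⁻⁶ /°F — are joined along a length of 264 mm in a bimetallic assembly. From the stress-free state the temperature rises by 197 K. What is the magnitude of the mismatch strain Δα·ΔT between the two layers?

0.0138

concrete: α = 5.93×10⁻⁶/°F × 9/5 = 10.7×10⁻⁶/K.
Δα = |80.5 − 10.7|×10⁻⁶/K = 69.8×10⁻⁶/K.
Mismatch strain = Δα·ΔT = 69.8×10⁻⁶ × 197.0 = 0.0138.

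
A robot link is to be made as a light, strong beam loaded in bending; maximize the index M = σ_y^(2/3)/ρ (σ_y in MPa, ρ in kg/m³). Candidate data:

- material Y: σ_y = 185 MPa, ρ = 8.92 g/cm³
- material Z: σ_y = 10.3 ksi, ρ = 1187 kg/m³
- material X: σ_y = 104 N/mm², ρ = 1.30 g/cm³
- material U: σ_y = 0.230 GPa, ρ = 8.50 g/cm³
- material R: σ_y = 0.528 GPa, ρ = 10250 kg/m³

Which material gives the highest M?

After converting to SI:
  material Y: σ_y = 185.0 MPa, ρ = 8920 kg/m³
  material Z: σ_y = 71.02 MPa, ρ = 1187 kg/m³
  material X: σ_y = 104.0 MPa, ρ = 1300 kg/m³
  material U: σ_y = 230.0 MPa, ρ = 8500 kg/m³
  material R: σ_y = 528.0 MPa, ρ = 10250 kg/m³
  material X: M = 17.0×10⁻³
  material Z: M = 14.4×10⁻³
  material R: M = 6.37×10⁻³
  material U: M = 4.42×10⁻³
  material Y: M = 3.64×10⁻³
Material X has the largest M.

material X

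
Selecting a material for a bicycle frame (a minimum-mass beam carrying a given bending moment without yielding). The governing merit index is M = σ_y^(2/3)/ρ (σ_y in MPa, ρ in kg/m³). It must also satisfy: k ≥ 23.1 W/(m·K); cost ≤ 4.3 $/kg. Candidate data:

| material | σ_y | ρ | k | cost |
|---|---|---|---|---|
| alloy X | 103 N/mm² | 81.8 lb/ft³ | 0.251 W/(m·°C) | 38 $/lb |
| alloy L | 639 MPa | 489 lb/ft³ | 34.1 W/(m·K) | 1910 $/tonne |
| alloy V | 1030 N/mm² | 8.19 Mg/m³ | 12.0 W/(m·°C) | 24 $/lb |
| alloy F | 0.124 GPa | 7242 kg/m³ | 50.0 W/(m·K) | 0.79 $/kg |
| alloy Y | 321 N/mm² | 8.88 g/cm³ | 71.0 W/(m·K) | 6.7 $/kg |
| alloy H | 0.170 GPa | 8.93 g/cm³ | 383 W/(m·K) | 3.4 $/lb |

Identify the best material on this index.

Screen on constraints: k ≥ 23.1 W/(m·K); cost ≤ 4.3 $/kg. Survivors: alloy L, alloy F.
Convert each candidate to consistent units, then evaluate M:
  alloy L: σ_y = 639.0 MPa, ρ = 7833 kg/m³
  alloy F: σ_y = 124.0 MPa, ρ = 7242 kg/m³
  alloy L: M = 9.47×10⁻³
  alloy F: M = 3.43×10⁻³
Highest index: alloy L.

alloy L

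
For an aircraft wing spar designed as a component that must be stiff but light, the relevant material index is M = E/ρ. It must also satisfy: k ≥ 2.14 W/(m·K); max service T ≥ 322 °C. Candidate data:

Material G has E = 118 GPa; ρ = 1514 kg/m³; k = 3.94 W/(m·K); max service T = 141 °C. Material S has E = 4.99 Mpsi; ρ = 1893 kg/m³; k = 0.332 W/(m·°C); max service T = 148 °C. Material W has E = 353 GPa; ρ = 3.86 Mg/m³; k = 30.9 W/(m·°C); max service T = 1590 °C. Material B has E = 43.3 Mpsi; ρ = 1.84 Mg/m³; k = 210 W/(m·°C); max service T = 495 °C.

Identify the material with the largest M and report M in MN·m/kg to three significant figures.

Screen on constraints: k ≥ 2.14 W/(m·K); max service T ≥ 322 °C. Survivors: material W, material B.
Normalizing units and computing the index:
  material W: E = 353.0 GPa, ρ = 3860 kg/m³
  material B: E = 298.5 GPa, ρ = 1840 kg/m³
  material B: M = 162 MN·m/kg
  material W: M = 91.5 MN·m/kg
Material B ranks first.

material B, M = 162 MN·m/kg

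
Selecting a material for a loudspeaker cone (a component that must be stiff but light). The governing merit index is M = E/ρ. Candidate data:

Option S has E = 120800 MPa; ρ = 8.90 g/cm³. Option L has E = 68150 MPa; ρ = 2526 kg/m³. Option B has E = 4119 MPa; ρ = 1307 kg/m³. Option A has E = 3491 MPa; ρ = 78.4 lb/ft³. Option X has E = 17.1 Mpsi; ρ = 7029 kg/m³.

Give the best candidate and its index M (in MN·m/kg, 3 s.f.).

option L, M = 27.0 MN·m/kg

After converting to SI:
  option S: E = 120.8 GPa, ρ = 8900 kg/m³
  option L: E = 68.15 GPa, ρ = 2526 kg/m³
  option B: E = 4.119 GPa, ρ = 1307 kg/m³
  option A: E = 3.491 GPa, ρ = 1256 kg/m³
  option X: E = 117.9 GPa, ρ = 7029 kg/m³
  option L: M = 27.0 MN·m/kg
  option X: M = 16.8 MN·m/kg
  option S: M = 13.6 MN·m/kg
  option B: M = 3.15 MN·m/kg
  option A: M = 2.78 MN·m/kg
Option L ranks first.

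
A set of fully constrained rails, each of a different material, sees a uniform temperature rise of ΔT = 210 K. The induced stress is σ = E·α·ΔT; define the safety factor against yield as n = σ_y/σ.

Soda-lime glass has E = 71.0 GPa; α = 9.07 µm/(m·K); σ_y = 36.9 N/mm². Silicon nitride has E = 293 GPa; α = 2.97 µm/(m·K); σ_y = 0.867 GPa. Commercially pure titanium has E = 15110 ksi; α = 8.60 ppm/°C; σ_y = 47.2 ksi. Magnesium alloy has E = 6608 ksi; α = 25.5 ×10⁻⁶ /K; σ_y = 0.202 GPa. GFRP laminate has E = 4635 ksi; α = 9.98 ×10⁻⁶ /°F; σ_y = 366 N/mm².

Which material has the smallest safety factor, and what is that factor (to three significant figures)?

With everything in SI (GPa, ×10⁻⁶/K, MPa):
  soda-lime glass: E = 71.00, α = 9.07, σ_y = 36.90 → σ = 135 MPa, n = 0.273
  silicon nitride: E = 293.0, α = 2.97, σ_y = 867.0 → σ = 183 MPa, n = 4.74
  commercially pure titanium: E = 104.2, α = 8.60, σ_y = 325.4 → σ = 188 MPa, n = 1.73
  magnesium alloy: E = 45.56, α = 25.5, σ_y = 202.0 → σ = 244 MPa, n = 0.828
  GFRP laminate: E = 31.96, α = 18.0, σ_y = 366.0 → σ = 121 MPa, n = 3.04
Smallest n: soda-lime glass with n = 0.273.

soda-lime glass, n = 0.273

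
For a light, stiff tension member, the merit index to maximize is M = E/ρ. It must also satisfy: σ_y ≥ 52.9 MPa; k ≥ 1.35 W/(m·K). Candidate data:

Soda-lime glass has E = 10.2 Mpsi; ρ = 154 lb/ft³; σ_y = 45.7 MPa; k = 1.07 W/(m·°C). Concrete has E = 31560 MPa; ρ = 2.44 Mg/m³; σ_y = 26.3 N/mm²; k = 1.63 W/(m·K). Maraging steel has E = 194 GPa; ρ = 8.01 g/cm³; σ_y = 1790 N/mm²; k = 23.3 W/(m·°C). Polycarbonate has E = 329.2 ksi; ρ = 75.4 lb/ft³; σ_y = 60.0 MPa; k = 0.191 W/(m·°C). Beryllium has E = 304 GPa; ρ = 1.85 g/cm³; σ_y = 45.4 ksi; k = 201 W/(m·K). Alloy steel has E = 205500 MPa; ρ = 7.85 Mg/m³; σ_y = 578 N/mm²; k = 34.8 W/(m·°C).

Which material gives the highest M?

Screen on constraints: σ_y ≥ 52.9 MPa; k ≥ 1.35 W/(m·K). Survivors: maraging steel, beryllium, alloy steel.
Normalizing units and computing the index:
  maraging steel: E = 194.0 GPa, ρ = 8010 kg/m³
  beryllium: E = 304.0 GPa, ρ = 1850 kg/m³
  alloy steel: E = 205.5 GPa, ρ = 7850 kg/m³
  beryllium: M = 164 MN·m/kg
  alloy steel: M = 26.2 MN·m/kg
  maraging steel: M = 24.2 MN·m/kg
Beryllium has the largest M.

beryllium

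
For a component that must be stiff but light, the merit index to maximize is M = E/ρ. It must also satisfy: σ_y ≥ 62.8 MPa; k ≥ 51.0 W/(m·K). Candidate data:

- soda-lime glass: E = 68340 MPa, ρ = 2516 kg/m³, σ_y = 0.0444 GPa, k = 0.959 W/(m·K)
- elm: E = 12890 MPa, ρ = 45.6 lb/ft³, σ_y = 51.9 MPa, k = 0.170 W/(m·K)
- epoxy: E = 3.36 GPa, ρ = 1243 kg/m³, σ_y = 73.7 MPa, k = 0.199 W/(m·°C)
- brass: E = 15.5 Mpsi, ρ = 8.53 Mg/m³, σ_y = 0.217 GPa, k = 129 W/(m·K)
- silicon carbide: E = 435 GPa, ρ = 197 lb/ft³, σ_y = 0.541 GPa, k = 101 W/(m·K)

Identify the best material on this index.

silicon carbide

Screen on constraints: σ_y ≥ 62.8 MPa; k ≥ 51.0 W/(m·K). Survivors: brass, silicon carbide.
Convert each candidate to consistent units, then evaluate M:
  brass: E = 106.9 GPa, ρ = 8530 kg/m³
  silicon carbide: E = 435.0 GPa, ρ = 3156 kg/m³
  silicon carbide: M = 138 MN·m/kg
  brass: M = 12.5 MN·m/kg
Silicon carbide ranks first.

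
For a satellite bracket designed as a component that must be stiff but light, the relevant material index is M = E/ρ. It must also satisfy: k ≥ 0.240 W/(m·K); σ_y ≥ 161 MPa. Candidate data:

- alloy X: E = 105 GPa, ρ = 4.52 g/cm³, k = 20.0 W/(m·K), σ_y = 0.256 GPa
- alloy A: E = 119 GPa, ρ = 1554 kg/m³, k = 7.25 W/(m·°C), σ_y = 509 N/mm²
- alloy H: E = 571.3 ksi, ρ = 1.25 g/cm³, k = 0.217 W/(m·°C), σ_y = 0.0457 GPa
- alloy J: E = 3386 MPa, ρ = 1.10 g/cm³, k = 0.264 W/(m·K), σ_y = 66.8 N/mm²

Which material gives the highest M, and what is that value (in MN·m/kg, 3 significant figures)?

Screen on constraints: k ≥ 0.240 W/(m·K); σ_y ≥ 161 MPa. Survivors: alloy X, alloy A.
Convert each candidate to consistent units, then evaluate M:
  alloy X: E = 105.0 GPa, ρ = 4520 kg/m³
  alloy A: E = 119.0 GPa, ρ = 1554 kg/m³
  alloy A: M = 76.6 MN·m/kg
  alloy X: M = 23.2 MN·m/kg
Alloy A has the largest M.

alloy A, M = 76.6 MN·m/kg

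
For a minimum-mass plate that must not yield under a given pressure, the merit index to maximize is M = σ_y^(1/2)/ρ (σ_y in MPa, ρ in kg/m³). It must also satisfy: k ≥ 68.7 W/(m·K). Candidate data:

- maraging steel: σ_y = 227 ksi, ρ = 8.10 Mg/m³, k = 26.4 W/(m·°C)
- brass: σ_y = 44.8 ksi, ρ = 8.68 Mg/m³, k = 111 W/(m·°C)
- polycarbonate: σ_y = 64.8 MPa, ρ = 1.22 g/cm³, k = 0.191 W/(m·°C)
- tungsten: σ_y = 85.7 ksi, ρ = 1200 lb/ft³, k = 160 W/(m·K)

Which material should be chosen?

Screen on constraints: k ≥ 68.7 W/(m·K). Survivors: brass, tungsten.
After converting to SI:
  brass: σ_y = 308.9 MPa, ρ = 8680 kg/m³
  tungsten: σ_y = 590.9 MPa, ρ = 19220 kg/m³
  brass: M = 2.02×10⁻³
  tungsten: M = 1.26×10⁻³
The maximum is for brass.

brass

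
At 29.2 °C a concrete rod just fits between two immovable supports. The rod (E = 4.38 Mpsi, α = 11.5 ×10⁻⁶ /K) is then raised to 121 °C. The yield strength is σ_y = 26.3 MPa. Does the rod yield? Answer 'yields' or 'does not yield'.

yields

E = 4.38 Mpsi = 30.20 GPa.
ΔT = 91.80 K. Constrained thermal stress σ = E·α·ΔT = 30.20×10³ MPa × 11.5×10⁻⁶ × 91.80 = 31.9 MPa (compressive).
Compare to σ_y = 26.3 MPa: σ ≥ σ_y, so it yields.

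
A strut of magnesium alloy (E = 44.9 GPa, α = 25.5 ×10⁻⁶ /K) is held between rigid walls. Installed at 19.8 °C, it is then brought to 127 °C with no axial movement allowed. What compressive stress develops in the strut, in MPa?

123 MPa

ΔT = 107.2 K. Constrained thermal stress σ = E·α·ΔT = 44.90×10³ MPa × 25.5×10⁻⁶ × 107.2 = 123 MPa (compressive).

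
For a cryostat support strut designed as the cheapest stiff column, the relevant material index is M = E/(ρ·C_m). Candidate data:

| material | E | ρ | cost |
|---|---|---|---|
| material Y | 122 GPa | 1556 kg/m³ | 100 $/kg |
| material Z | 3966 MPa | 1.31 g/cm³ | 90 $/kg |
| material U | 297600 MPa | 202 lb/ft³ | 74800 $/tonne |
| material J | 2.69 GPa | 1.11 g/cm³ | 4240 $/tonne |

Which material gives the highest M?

In SI units:
  material Y: E = 122.0 GPa, ρ = 1556 kg/m³, cost = 100.0 $/kg
  material Z: E = 3.966 GPa, ρ = 1310 kg/m³, cost = 90.00 $/kg
  material U: E = 297.6 GPa, ρ = 3236 kg/m³, cost = 74.80 $/kg
  material J: E = 2.690 GPa, ρ = 1110 kg/m³, cost = 4.240 $/kg
  material U: M = 1.23 MN·m per $
  material Y: M = 0.784 MN·m per $
  material J: M = 0.572 MN·m per $
  material Z: M = 0.0336 MN·m per $
Highest index: material U.

material U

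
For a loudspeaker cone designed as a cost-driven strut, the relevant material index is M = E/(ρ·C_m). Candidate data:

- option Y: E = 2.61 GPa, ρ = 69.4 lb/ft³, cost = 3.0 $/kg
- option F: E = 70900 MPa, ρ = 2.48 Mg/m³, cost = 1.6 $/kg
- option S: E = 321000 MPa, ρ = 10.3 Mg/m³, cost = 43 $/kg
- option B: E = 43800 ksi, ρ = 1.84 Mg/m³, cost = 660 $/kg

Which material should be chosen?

Normalizing units and computing the index:
  option Y: E = 2.610 GPa, ρ = 1112 kg/m³, cost = 3.000 $/kg
  option F: E = 70.90 GPa, ρ = 2480 kg/m³, cost = 1.600 $/kg
  option S: E = 321.0 GPa, ρ = 10300 kg/m³, cost = 43.00 $/kg
  option B: E = 302.0 GPa, ρ = 1840 kg/m³, cost = 660.0 $/kg
  option F: M = 17.9 MN·m per $
  option Y: M = 0.783 MN·m per $
  option S: M = 0.725 MN·m per $
  option B: M = 0.249 MN·m per $
Option F has the largest M.

option F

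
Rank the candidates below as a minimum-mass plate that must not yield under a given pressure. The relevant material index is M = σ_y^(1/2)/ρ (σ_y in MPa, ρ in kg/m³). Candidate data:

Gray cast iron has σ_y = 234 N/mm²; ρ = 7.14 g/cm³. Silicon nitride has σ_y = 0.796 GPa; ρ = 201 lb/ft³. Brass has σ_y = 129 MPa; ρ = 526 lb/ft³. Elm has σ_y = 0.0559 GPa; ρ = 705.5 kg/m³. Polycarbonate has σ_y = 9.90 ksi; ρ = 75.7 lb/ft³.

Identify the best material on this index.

elm

Normalizing units and computing the index:
  gray cast iron: σ_y = 234.0 MPa, ρ = 7140 kg/m³
  silicon nitride: σ_y = 796.0 MPa, ρ = 3220 kg/m³
  brass: σ_y = 129.0 MPa, ρ = 8426 kg/m³
  elm: σ_y = 55.90 MPa, ρ = 705.5 kg/m³
  polycarbonate: σ_y = 68.26 MPa, ρ = 1213 kg/m³
  elm: M = 10.6×10⁻³
  silicon nitride: M = 8.76×10⁻³
  polycarbonate: M = 6.81×10⁻³
  gray cast iron: M = 2.14×10⁻³
  brass: M = 1.35×10⁻³
Elm has the largest M.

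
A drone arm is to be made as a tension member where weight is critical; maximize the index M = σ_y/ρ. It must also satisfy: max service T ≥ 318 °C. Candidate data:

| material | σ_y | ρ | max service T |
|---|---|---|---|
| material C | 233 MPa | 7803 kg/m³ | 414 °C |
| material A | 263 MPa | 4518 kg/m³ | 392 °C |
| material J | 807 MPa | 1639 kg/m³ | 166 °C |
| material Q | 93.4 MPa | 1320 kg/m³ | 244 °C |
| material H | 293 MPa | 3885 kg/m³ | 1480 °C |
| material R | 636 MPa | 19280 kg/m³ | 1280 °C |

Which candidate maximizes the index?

Screen on constraints: max service T ≥ 318 °C. Survivors: material C, material A, material H, material R.
Computing M directly (units already consistent):
  material H: M = 75.4 kN·m/kg
  material A: M = 58.2 kN·m/kg
  material R: M = 33.0 kN·m/kg
  material C: M = 29.9 kN·m/kg
Material H has the largest M.

material H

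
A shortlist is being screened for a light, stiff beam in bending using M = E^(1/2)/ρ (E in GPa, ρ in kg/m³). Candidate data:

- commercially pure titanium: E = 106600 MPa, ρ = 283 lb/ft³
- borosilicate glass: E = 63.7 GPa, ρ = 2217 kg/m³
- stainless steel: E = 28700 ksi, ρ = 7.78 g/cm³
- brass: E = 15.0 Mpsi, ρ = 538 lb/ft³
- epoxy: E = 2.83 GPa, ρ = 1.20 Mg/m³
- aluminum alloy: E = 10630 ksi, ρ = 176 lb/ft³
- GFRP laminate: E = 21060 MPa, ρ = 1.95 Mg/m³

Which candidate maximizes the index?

In SI units:
  commercially pure titanium: E = 106.6 GPa, ρ = 4533 kg/m³
  borosilicate glass: E = 63.70 GPa, ρ = 2217 kg/m³
  stainless steel: E = 197.9 GPa, ρ = 7780 kg/m³
  brass: E = 103.4 GPa, ρ = 8618 kg/m³
  epoxy: E = 2.830 GPa, ρ = 1200 kg/m³
  aluminum alloy: E = 73.29 GPa, ρ = 2819 kg/m³
  GFRP laminate: E = 21.06 GPa, ρ = 1950 kg/m³
  borosilicate glass: M = 3.60×10⁻³
  aluminum alloy: M = 3.04×10⁻³
  GFRP laminate: M = 2.35×10⁻³
  commercially pure titanium: M = 2.28×10⁻³
  stainless steel: M = 1.81×10⁻³
  epoxy: M = 1.40×10⁻³
  brass: M = 1.18×10⁻³
The maximum is for borosilicate glass.

borosilicate glass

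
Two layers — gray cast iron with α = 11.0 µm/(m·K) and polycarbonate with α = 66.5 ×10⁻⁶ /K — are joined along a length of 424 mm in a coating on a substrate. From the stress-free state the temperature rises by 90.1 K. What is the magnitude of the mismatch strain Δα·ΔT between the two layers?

Δα = |11.0 − 66.5|×10⁻⁶/K = 55.5×10⁻⁶/K.
Mismatch strain = Δα·ΔT = 55.5×10⁻⁶ × 90.1 = 5.00×10⁻³.

5.00×10⁻³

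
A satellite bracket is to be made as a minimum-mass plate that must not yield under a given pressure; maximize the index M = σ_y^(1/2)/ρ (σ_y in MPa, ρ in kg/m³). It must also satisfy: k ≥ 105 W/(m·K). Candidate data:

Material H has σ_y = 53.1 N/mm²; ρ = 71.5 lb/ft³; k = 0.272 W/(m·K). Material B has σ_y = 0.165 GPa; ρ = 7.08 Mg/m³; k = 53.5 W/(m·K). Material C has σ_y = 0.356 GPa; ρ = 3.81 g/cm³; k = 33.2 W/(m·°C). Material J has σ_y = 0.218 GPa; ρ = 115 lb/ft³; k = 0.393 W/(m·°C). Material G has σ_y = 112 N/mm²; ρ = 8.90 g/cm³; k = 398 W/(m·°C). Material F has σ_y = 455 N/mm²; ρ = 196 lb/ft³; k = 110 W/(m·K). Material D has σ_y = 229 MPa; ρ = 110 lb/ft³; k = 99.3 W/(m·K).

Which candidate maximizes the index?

material F

Screen on constraints: k ≥ 105 W/(m·K). Survivors: material G, material F.
Convert each candidate to consistent units, then evaluate M:
  material G: σ_y = 112.0 MPa, ρ = 8900 kg/m³
  material F: σ_y = 455.0 MPa, ρ = 3140 kg/m³
  material F: M = 6.79×10⁻³
  material G: M = 1.19×10⁻³
Material F ranks first.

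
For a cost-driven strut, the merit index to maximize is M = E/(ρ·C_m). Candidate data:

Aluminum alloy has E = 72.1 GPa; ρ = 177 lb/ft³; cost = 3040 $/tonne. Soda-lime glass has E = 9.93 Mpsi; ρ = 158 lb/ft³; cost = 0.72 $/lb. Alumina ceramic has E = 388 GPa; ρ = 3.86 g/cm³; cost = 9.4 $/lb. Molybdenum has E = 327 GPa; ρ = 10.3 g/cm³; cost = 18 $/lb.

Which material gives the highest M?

Putting every candidate on a common basis:
  aluminum alloy: E = 72.10 GPa, ρ = 2835 kg/m³, cost = 3.040 $/kg
  soda-lime glass: E = 68.46 GPa, ρ = 2531 kg/m³, cost = 1.587 $/kg
  alumina ceramic: E = 388.0 GPa, ρ = 3860 kg/m³, cost = 20.72 $/kg
  molybdenum: E = 327.0 GPa, ρ = 10300 kg/m³, cost = 39.68 $/kg
  soda-lime glass: M = 17.0 MN·m per $
  aluminum alloy: M = 8.37 MN·m per $
  alumina ceramic: M = 4.85 MN·m per $
  molybdenum: M = 0.800 MN·m per $
The maximum is for soda-lime glass.

soda-lime glass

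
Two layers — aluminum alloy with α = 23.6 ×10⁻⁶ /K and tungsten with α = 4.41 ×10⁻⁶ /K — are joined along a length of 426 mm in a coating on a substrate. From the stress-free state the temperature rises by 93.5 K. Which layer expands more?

α(aluminum alloy) = 23.6×10⁻⁶/K vs α(tungsten) = 4.41×10⁻⁶/K.
Higher α expands more for the same ΔT: aluminum alloy.

aluminum alloy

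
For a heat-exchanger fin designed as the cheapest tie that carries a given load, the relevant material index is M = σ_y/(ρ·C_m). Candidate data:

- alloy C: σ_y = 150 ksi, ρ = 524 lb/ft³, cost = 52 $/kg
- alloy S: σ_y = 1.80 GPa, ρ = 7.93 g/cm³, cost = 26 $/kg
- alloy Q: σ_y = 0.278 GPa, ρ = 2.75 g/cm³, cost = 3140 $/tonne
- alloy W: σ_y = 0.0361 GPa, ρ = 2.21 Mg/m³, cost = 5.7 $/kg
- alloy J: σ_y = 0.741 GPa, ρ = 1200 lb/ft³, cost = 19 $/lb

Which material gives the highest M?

In SI units:
  alloy C: σ_y = 1034 MPa, ρ = 8394 kg/m³, cost = 52.00 $/kg
  alloy S: σ_y = 1800 MPa, ρ = 7930 kg/m³, cost = 26.00 $/kg
  alloy Q: σ_y = 278.0 MPa, ρ = 2750 kg/m³, cost = 3.140 $/kg
  alloy W: σ_y = 36.10 MPa, ρ = 2210 kg/m³, cost = 5.700 $/kg
  alloy J: σ_y = 741.0 MPa, ρ = 19220 kg/m³, cost = 41.89 $/kg
  alloy Q: M = 32.2 kN·m per $
  alloy S: M = 8.73 kN·m per $
  alloy W: M = 2.87 kN·m per $
  alloy C: M = 2.37 kN·m per $
  alloy J: M = 0.920 kN·m per $
Alloy Q ranks first.

alloy Q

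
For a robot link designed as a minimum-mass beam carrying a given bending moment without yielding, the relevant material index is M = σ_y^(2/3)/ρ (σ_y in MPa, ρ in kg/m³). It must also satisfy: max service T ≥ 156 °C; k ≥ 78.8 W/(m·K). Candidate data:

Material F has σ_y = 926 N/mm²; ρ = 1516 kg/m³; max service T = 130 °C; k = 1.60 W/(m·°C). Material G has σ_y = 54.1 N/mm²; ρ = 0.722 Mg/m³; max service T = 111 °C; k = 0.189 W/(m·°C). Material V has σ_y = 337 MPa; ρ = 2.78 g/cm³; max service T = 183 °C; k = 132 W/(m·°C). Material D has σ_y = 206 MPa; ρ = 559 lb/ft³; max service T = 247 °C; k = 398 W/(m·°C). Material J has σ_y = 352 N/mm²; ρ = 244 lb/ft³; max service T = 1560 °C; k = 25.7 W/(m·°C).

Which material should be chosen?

Screen on constraints: max service T ≥ 156 °C; k ≥ 78.8 W/(m·K). Survivors: material V, material D.
Convert each candidate to consistent units, then evaluate M:
  material V: σ_y = 337.0 MPa, ρ = 2780 kg/m³
  material D: σ_y = 206.0 MPa, ρ = 8954 kg/m³
  material V: M = 17.4×10⁻³
  material D: M = 3.90×10⁻³
Material V has the largest M.

material V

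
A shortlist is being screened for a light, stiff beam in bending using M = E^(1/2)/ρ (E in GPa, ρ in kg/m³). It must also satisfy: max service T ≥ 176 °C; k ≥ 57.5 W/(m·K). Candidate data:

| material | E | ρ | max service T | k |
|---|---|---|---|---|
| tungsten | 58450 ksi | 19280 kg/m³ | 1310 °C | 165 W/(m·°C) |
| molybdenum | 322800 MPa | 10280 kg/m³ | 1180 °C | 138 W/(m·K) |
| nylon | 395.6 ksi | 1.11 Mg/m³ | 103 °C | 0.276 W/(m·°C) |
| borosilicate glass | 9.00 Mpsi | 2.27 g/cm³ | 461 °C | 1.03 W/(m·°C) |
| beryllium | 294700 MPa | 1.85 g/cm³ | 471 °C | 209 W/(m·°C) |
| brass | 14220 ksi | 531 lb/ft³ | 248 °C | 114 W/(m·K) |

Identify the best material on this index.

Screen on constraints: max service T ≥ 176 °C; k ≥ 57.5 W/(m·K). Survivors: tungsten, molybdenum, beryllium, brass.
Normalizing units and computing the index:
  tungsten: E = 403.0 GPa, ρ = 19280 kg/m³
  molybdenum: E = 322.8 GPa, ρ = 10280 kg/m³
  beryllium: E = 294.7 GPa, ρ = 1850 kg/m³
  brass: E = 98.04 GPa, ρ = 8506 kg/m³
  beryllium: M = 9.28×10⁻³
  molybdenum: M = 1.75×10⁻³
  brass: M = 1.16×10⁻³
  tungsten: M = 1.04×10⁻³
Beryllium has the largest M.

beryllium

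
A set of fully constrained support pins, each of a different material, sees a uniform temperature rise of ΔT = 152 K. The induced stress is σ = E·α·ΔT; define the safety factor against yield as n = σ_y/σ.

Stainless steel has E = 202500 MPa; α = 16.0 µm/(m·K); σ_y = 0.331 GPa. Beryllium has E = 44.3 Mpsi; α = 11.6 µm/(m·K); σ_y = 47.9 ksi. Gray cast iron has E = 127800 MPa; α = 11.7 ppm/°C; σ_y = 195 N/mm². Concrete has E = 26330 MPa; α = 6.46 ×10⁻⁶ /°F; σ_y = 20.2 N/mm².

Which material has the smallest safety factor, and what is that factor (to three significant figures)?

concrete, n = 0.434

Converting E to GPa, α to ×10⁻⁶/K, σ_y to MPa, then σ and n for each:
  stainless steel: E = 202.5, α = 16.0, σ_y = 331.0 → σ = 492 MPa, n = 0.672
  beryllium: E = 305.4, α = 11.6, σ_y = 330.3 → σ = 539 MPa, n = 0.613
  gray cast iron: E = 127.8, α = 11.7, σ_y = 195.0 → σ = 227 MPa, n = 0.858
  concrete: E = 26.33, α = 11.6, σ_y = 20.20 → σ = 46.5 MPa, n = 0.434
Concrete has the lowest safety factor, n = 0.434.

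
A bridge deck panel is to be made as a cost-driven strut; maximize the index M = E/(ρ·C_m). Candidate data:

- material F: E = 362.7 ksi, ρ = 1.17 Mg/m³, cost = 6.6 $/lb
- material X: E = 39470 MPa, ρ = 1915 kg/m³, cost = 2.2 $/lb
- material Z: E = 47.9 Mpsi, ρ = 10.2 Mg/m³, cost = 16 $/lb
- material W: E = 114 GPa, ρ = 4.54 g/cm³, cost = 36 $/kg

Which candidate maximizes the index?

material X

Putting every candidate on a common basis:
  material F: E = 2.501 GPa, ρ = 1170 kg/m³, cost = 14.55 $/kg
  material X: E = 39.47 GPa, ρ = 1915 kg/m³, cost = 4.850 $/kg
  material Z: E = 330.3 GPa, ρ = 10200 kg/m³, cost = 35.27 $/kg
  material W: E = 114.0 GPa, ρ = 4540 kg/m³, cost = 36.00 $/kg
  material X: M = 4.25 MN·m per $
  material Z: M = 0.918 MN·m per $
  material W: M = 0.698 MN·m per $
  material F: M = 0.147 MN·m per $
Material X has the largest M.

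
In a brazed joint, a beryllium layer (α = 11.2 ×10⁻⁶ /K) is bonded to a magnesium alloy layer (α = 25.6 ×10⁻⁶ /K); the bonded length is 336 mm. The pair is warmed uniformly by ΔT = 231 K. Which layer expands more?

α(beryllium) = 11.2×10⁻⁶/K vs α(magnesium alloy) = 25.6×10⁻⁶/K.
Higher α expands more for the same ΔT: magnesium alloy.

magnesium alloy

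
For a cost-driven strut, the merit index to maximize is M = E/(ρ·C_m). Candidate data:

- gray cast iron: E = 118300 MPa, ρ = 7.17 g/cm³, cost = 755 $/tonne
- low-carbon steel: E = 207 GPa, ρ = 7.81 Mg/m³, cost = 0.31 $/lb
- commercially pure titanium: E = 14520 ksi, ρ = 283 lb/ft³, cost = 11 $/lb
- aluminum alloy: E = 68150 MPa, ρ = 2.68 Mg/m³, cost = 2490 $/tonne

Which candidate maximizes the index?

low-carbon steel

Putting every candidate on a common basis:
  gray cast iron: E = 118.3 GPa, ρ = 7170 kg/m³, cost = 0.7550 $/kg
  low-carbon steel: E = 207.0 GPa, ρ = 7810 kg/m³, cost = 0.6834 $/kg
  commercially pure titanium: E = 100.1 GPa, ρ = 4533 kg/m³, cost = 24.25 $/kg
  aluminum alloy: E = 68.15 GPa, ρ = 2680 kg/m³, cost = 2.490 $/kg
  low-carbon steel: M = 38.8 MN·m per $
  gray cast iron: M = 21.9 MN·m per $
  aluminum alloy: M = 10.2 MN·m per $
  commercially pure titanium: M = 0.911 MN·m per $
Highest index: low-carbon steel.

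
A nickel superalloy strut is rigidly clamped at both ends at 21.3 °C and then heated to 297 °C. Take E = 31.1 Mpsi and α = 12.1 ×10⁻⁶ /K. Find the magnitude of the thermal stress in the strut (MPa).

715 MPa

E = 31.1 Mpsi = 214.4 GPa.
ΔT = 275.7 K. Constrained thermal stress σ = E·α·ΔT = 214.4×10³ MPa × 12.1×10⁻⁶ × 275.7 = 715 MPa (compressive).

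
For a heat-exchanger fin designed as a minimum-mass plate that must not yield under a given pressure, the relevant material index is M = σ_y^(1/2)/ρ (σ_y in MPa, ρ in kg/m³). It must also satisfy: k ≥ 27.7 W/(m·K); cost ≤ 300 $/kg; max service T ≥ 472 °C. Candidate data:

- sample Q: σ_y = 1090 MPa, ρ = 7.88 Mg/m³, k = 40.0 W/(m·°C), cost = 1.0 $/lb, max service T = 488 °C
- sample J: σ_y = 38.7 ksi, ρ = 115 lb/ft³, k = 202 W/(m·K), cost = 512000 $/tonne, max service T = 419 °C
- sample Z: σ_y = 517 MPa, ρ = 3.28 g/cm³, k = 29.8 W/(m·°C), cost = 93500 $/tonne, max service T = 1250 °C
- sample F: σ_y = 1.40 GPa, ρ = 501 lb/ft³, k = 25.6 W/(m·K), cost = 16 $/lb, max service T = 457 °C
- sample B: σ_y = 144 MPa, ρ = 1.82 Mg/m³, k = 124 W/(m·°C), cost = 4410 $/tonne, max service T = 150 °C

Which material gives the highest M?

sample Z

Screen on constraints: k ≥ 27.7 W/(m·K); cost ≤ 300 $/kg; max service T ≥ 472 °C. Survivors: sample Q, sample Z.
Putting every candidate on a common basis:
  sample Q: σ_y = 1090 MPa, ρ = 7880 kg/m³
  sample Z: σ_y = 517.0 MPa, ρ = 3280 kg/m³
  sample Z: M = 6.93×10⁻³
  sample Q: M = 4.19×10⁻³
Sample Z has the largest M.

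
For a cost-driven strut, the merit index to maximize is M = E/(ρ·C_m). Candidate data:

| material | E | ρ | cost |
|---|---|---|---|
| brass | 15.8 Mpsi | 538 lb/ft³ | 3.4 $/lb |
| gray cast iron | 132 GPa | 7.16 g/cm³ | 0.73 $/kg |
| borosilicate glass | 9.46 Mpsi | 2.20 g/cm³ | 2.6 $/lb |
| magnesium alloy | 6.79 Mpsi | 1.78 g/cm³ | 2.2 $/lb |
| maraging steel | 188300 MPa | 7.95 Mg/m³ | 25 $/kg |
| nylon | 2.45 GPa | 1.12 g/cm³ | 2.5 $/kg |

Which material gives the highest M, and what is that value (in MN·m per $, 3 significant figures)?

gray cast iron, M = 25.3 MN·m per $

In SI units:
  brass: E = 108.9 GPa, ρ = 8618 kg/m³, cost = 7.496 $/kg
  gray cast iron: E = 132.0 GPa, ρ = 7160 kg/m³, cost = 0.7300 $/kg
  borosilicate glass: E = 65.22 GPa, ρ = 2200 kg/m³, cost = 5.732 $/kg
  magnesium alloy: E = 46.82 GPa, ρ = 1780 kg/m³, cost = 4.850 $/kg
  maraging steel: E = 188.3 GPa, ρ = 7950 kg/m³, cost = 25.00 $/kg
  nylon: E = 2.450 GPa, ρ = 1120 kg/m³, cost = 2.500 $/kg
  gray cast iron: M = 25.3 MN·m per $
  magnesium alloy: M = 5.42 MN·m per $
  borosilicate glass: M = 5.17 MN·m per $
  brass: M = 1.69 MN·m per $
  maraging steel: M = 0.947 MN·m per $
  nylon: M = 0.875 MN·m per $
The maximum is for gray cast iron.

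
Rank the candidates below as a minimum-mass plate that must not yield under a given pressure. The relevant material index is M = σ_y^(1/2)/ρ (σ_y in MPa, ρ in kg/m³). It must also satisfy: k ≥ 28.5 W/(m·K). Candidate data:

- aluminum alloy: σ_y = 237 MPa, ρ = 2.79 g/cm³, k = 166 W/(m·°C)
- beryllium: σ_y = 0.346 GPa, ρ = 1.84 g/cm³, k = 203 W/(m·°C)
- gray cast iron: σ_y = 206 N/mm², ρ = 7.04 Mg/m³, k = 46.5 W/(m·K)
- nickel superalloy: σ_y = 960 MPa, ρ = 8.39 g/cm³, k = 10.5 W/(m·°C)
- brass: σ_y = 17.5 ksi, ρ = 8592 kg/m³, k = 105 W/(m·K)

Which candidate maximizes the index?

beryllium

Screen on constraints: k ≥ 28.5 W/(m·K). Survivors: aluminum alloy, beryllium, gray cast iron, brass.
Normalizing units and computing the index:
  aluminum alloy: σ_y = 237.0 MPa, ρ = 2790 kg/m³
  beryllium: σ_y = 346.0 MPa, ρ = 1840 kg/m³
  gray cast iron: σ_y = 206.0 MPa, ρ = 7040 kg/m³
  brass: σ_y = 120.7 MPa, ρ = 8592 kg/m³
  beryllium: M = 10.1×10⁻³
  aluminum alloy: M = 5.52×10⁻³
  gray cast iron: M = 2.04×10⁻³
  brass: M = 1.28×10⁻³
The maximum is for beryllium.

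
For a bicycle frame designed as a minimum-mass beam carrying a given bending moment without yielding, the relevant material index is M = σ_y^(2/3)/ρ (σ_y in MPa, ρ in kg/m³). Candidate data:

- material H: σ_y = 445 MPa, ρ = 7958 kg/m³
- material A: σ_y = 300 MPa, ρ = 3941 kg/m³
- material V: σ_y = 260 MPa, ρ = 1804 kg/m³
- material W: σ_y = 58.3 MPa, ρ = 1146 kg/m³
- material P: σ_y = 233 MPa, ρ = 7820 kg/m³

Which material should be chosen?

material V

Per-candidate index values:
  material V: M = 22.6×10⁻³
  material W: M = 13.1×10⁻³
  material A: M = 11.4×10⁻³
  material H: M = 7.32×10⁻³
  material P: M = 4.84×10⁻³
Highest index: material V.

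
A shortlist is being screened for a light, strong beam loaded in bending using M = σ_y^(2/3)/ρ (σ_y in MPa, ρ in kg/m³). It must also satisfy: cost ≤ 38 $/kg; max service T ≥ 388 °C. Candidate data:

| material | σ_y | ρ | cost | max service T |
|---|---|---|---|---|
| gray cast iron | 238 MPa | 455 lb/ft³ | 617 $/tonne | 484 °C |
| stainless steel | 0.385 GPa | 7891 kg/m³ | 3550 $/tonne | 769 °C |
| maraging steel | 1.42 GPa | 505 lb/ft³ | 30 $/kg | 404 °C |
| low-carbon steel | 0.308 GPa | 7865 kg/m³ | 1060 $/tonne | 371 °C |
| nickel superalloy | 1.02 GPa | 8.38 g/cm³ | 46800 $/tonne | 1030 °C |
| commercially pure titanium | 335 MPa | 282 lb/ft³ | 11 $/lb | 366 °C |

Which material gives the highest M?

maraging steel

Screen on constraints: cost ≤ 38 $/kg; max service T ≥ 388 °C. Survivors: gray cast iron, stainless steel, maraging steel.
Normalizing units and computing the index:
  gray cast iron: σ_y = 238.0 MPa, ρ = 7288 kg/m³
  stainless steel: σ_y = 385.0 MPa, ρ = 7891 kg/m³
  maraging steel: σ_y = 1420 MPa, ρ = 8089 kg/m³
  maraging steel: M = 15.6×10⁻³
  stainless steel: M = 6.71×10⁻³
  gray cast iron: M = 5.27×10⁻³
Maraging steel has the largest M.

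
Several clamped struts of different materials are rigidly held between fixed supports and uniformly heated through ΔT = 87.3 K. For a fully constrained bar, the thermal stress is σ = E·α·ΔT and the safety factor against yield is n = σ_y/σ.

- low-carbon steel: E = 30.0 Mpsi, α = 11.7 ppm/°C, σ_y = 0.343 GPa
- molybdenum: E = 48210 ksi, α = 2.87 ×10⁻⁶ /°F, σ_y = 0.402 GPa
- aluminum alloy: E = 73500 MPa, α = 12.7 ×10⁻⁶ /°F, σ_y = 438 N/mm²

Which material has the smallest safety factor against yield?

low-carbon steel

Converting E to GPa, α to ×10⁻⁶/K, σ_y to MPa, then σ and n for each:
  low-carbon steel: E = 206.8, α = 11.7, σ_y = 343.0 → σ = 211 MPa, n = 1.62
  molybdenum: E = 332.4, α = 5.17, σ_y = 402.0 → σ = 150 MPa, n = 2.68
  aluminum alloy: E = 73.50, α = 22.9, σ_y = 438.0 → σ = 147 MPa, n = 2.99
Low-carbon steel has the lowest safety factor, n = 1.62.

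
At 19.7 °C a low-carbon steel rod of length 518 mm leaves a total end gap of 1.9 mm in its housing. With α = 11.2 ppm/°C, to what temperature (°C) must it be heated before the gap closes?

347 °C

α·L₀·ΔT = 1.9 mm ⇒ ΔT = 1.9 / (11.2×10⁻⁶ × 518.0) = 327.5 K.
T = 19.7 + 327.5 = 347.2 °C.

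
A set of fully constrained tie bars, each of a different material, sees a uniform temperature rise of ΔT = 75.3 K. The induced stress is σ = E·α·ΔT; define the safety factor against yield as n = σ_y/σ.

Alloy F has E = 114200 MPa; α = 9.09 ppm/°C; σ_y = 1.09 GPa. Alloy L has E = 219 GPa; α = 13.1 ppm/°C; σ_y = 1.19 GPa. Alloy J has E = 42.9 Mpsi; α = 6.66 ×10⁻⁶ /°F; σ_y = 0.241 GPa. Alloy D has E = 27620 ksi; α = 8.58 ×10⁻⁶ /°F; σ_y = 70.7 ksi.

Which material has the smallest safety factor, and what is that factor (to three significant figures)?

alloy J, n = 0.903

Per material, after unit conversion:
  alloy F: E = 114.2, α = 9.09, σ_y = 1090 → σ = 78.2 MPa, n = 13.9
  alloy L: E = 219.0, α = 13.1, σ_y = 1190 → σ = 216 MPa, n = 5.51
  alloy J: E = 295.8, α = 12.0, σ_y = 241.0 → σ = 267 MPa, n = 0.903
  alloy D: E = 190.4, α = 15.4, σ_y = 487.5 → σ = 221 MPa, n = 2.20
Smallest n: alloy J with n = 0.903.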